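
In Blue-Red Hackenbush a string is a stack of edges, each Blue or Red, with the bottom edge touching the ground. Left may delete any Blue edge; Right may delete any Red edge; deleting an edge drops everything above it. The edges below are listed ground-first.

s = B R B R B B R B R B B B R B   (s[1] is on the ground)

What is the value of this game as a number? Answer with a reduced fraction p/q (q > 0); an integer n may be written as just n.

Prefix values for B R B R B B R B R B B B R B via {L|R} + simplicity:
edge 1 of 14 (B): { 0 | ∅ } = 1
edge 2 of 14 (R): { 0 | 1 } = 1/2
edge 3 of 14 (B): { 0; 1/2 | 1 } = 3/4
edge 4 of 14 (R): { 0; 1/2 | 3/4; 1 } = 5/8
edge 5 of 14 (B): { 0; 1/2; 5/8 | 3/4; 1 } = 11/16
edge 6 of 14 (B): { 0; 1/2; 5/8; 11/16 | 3/4; 1 } = 23/32
edge 7 of 14 (R): { 0; 1/2; 5/8; 11/16 | 23/32; 3/4; 1 } = 45/64
edge 8 of 14 (B): { 0; 1/2; 5/8; 11/16; 45/64 | 23/32; 3/4; 1 } = 91/128
edge 9 of 14 (R): { 0; 1/2; 5/8; 11/16; 45/64 | 91/128; 23/32; 3/4; 1 } = 181/256
edge 10 of 14 (B): { 0; 1/2; 5/8; 11/16; 45/64; 181/256 | 91/128; 23/32; 3/4; 1 } = 363/512
edge 11 of 14 (B): { 0; 1/2; 5/8; 11/16; 45/64; 181/256; 363/512 | 91/128; 23/32; 3/4; 1 } = 727/1024
edge 12 of 14 (B): { 0; 1/2; 5/8; 11/16; 45/64; 181/256; 363/512; 727/1024 | 91/128; 23/32; 3/4; 1 } = 1455/2048
edge 13 of 14 (R): { 0; 1/2; 5/8; 11/16; 45/64; 181/256; 363/512; 727/1024 | 1455/2048; 91/128; 23/32; 3/4; 1 } = 2909/4096
edge 14 of 14 (B): { 0; 1/2; 5/8; 11/16; 45/64; 181/256; 363/512; 727/1024; 2909/4096 | 1455/2048; 91/128; 23/32; 3/4; 1 } = 5819/8192

5819/8192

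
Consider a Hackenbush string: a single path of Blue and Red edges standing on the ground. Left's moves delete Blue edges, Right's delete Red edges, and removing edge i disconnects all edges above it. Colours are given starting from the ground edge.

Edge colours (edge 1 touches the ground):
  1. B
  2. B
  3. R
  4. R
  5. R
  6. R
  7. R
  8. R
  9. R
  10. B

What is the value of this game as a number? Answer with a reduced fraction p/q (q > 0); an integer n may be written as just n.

G(B) = { 0 | · } -> 1
G(BB) = { 0 1 | · } -> 2
G(BBR) = { 0 1 | 2 } -> 3/2
G(BBRR) = { 0 1 | 3/2 2 } -> 5/4
G(BBRRR) = { 0 1 | 5/4 3/2 2 } -> 9/8
G(BBRRRR) = { 0 1 | 9/8 5/4 3/2 2 } -> 17/16
G(BBRRRRR) = { 0 1 | 17/16 9/8 5/4 3/2 2 } -> 33/32
G(BBRRRRRR) = { 0 1 | 33/32 17/16 9/8 5/4 3/2 2 } -> 65/64
G(BBRRRRRRR) = { 0 1 | 65/64 33/32 17/16 9/8 5/4 3/2 2 } -> 129/128
G(BBRRRRRRRB) = { 0 1 129/128 | 65/64 33/32 17/16 9/8 5/4 3/2 2 } -> 259/256

259/256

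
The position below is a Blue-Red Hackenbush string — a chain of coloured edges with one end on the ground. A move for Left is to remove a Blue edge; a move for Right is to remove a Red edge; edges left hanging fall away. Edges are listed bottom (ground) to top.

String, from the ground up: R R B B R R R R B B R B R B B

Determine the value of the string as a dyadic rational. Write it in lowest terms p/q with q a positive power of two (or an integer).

step 1: add R to get R; options L={  } R={ 0 } => -1
step 2: add R to get RR; options L={  } R={ -1,0 } => -2
step 3: add B to get RRB; options L={ -2 } R={ -1,0 } => -3/2
step 4: add B to get RRBB; options L={ -2,-3/2 } R={ -1,0 } => -5/4
step 5: add R to get RRBBR; options L={ -2,-3/2 } R={ -5/4,-1,0 } => -11/8
step 6: add R to get RRBBRR; options L={ -2,-3/2 } R={ -11/8,-5/4,-1,0 } => -23/16
step 7: add R to get RRBBRRR; options L={ -2,-3/2 } R={ -23/16,-11/8,-5/4,-1,0 } => -47/32
step 8: add R to get RRBBRRRR; options L={ -2,-3/2 } R={ -47/32,-23/16,-11/8,-5/4,-1,0 } => -95/64
step 9: add B to get RRBBRRRRB; options L={ -2,-3/2,-95/64 } R={ -47/32,-23/16,-11/8,-5/4,-1,0 } => -189/128
step 10: add B to get RRBBRRRRBB; options L={ -2,-3/2,-95/64,-189/128 } R={ -47/32,-23/16,-11/8,-5/4,-1,0 } => -377/256
step 11: add R to get RRBBRRRRBBR; options L={ -2,-3/2,-95/64,-189/128 } R={ -377/256,-47/32,-23/16,-11/8,-5/4,-1,0 } => -755/512
step 12: add B to get RRBBRRRRBBRB; options L={ -2,-3/2,-95/64,-189/128,-755/512 } R={ -377/256,-47/32,-23/16,-11/8,-5/4,-1,0 } => -1509/1024
step 13: add R to get RRBBRRRRBBRBR; options L={ -2,-3/2,-95/64,-189/128,-755/512 } R={ -1509/1024,-377/256,-47/32,-23/16,-11/8,-5/4,-1,0 } => -3019/2048
step 14: add B to get RRBBRRRRBBRBRB; options L={ -2,-3/2,-95/64,-189/128,-755/512,-3019/2048 } R={ -1509/1024,-377/256,-47/32,-23/16,-11/8,-5/4,-1,0 } => -6037/4096
step 15: add B to get RRBBRRRRBBRBRBB; options L={ -2,-3/2,-95/64,-189/128,-755/512,-3019/2048,-6037/4096 } R={ -1509/1024,-377/256,-47/32,-23/16,-11/8,-5/4,-1,0 } => -12073/8192

-12073/8192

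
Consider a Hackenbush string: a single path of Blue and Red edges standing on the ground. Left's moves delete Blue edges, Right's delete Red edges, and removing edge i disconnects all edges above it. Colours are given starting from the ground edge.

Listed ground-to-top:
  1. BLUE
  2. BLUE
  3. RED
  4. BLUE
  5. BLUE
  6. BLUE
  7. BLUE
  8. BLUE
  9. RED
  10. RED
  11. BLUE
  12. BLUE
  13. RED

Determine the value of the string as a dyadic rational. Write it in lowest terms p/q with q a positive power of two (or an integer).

value_1 [B]  L=[0]  R=[·]  gives 1
value_2 [BB]  L=[0, 1]  R=[·]  gives 2
value_3 [BBR]  L=[0, 1]  R=[2]  gives 3/2
value_4 [BBRB]  L=[0, 1, 3/2]  R=[2]  gives 7/4
value_5 [BBRBB]  L=[0, 1, 3/2, 7/4]  R=[2]  gives 15/8
value_6 [BBRBBB]  L=[0, 1, 3/2, 7/4, 15/8]  R=[2]  gives 31/16
value_7 [BBRBBBB]  L=[0, 1, 3/2, 7/4, 15/8, 31/16]  R=[2]  gives 63/32
value_8 [BBRBBBBB]  L=[0, 1, 3/2, 7/4, 15/8, 31/16, 63/32]  R=[2]  gives 127/64
value_9 [BBRBBBBBR]  L=[0, 1, 3/2, 7/4, 15/8, 31/16, 63/32]  R=[127/64, 2]  gives 253/128
value_10 [BBRBBBBBRR]  L=[0, 1, 3/2, 7/4, 15/8, 31/16, 63/32]  R=[253/128, 127/64, 2]  gives 505/256
value_11 [BBRBBBBBRRB]  L=[0, 1, 3/2, 7/4, 15/8, 31/16, 63/32, 505/256]  R=[253/128, 127/64, 2]  gives 1011/512
value_12 [BBRBBBBBRRBB]  L=[0, 1, 3/2, 7/4, 15/8, 31/16, 63/32, 505/256, 1011/512]  R=[253/128, 127/64, 2]  gives 2023/1024
value_13 [BBRBBBBBRRBBR]  L=[0, 1, 3/2, 7/4, 15/8, 31/16, 63/32, 505/256, 1011/512]  R=[2023/1024, 253/128, 127/64, 2]  gives 4045/2048

4045/2048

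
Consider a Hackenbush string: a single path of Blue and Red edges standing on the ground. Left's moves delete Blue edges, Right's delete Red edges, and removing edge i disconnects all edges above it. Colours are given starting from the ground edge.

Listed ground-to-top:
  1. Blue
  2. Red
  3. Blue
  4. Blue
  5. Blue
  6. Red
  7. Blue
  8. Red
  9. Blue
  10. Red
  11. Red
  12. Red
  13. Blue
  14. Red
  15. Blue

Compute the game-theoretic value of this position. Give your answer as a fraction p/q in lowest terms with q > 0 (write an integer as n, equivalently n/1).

1 of 15 · B · max L 0 · min R +∞ — 1
2 of 15 · BR · max L 0 · min R 1 — 1/2
3 of 15 · BRB · max L 1/2 · min R 1 — 3/4
4 of 15 · BRBB · max L 3/4 · min R 1 — 7/8
5 of 15 · BRBBB · max L 7/8 · min R 1 — 15/16
6 of 15 · BRBBBR · max L 7/8 · min R 15/16 — 29/32
7 of 15 · BRBBBRB · max L 29/32 · min R 15/16 — 59/64
8 of 15 · BRBBBRBR · max L 29/32 · min R 59/64 — 117/128
9 of 15 · BRBBBRBRB · max L 117/128 · min R 59/64 — 235/256
10 of 15 · BRBBBRBRBR · max L 117/128 · min R 235/256 — 469/512
11 of 15 · BRBBBRBRBRR · max L 117/128 · min R 469/512 — 937/1024
12 of 15 · BRBBBRBRBRRR · max L 117/128 · min R 937/1024 — 1873/2048
13 of 15 · BRBBBRBRBRRRB · max L 1873/2048 · min R 937/1024 — 3747/4096
14 of 15 · BRBBBRBRBRRRBR · max L 1873/2048 · min R 3747/4096 — 7493/8192
15 of 15 · BRBBBRBRBRRRBRB · max L 7493/8192 · min R 3747/4096 — 14987/16384

14987/16384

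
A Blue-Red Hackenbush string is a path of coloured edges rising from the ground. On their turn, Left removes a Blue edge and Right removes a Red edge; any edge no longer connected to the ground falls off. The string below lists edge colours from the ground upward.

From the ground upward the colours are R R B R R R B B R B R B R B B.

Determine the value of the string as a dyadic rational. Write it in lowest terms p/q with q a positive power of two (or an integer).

Build val(s[:k]) for k = 1..15, string s = R R B R R R B B R B R B R B B.
1 of 15 · R · max L −∞ · min R 0 = -1
2 of 15 · RR · max L −∞ · min R -1 = -2
3 of 15 · RRB · max L -2 · min R -1 = -3/2
4 of 15 · RRBR · max L -2 · min R -3/2 = -7/4
5 of 15 · RRBRR · max L -2 · min R -7/4 = -15/8
6 of 15 · RRBRRR · max L -2 · min R -15/8 = -31/16
7 of 15 · RRBRRRB · max L -31/16 · min R -15/8 = -61/32
8 of 15 · RRBRRRBB · max L -61/32 · min R -15/8 = -121/64
9 of 15 · RRBRRRBBR · max L -61/32 · min R -121/64 = -243/128
10 of 15 · RRBRRRBBRB · max L -243/128 · min R -121/64 = -485/256
11 of 15 · RRBRRRBBRBR · max L -243/128 · min R -485/256 = -971/512
12 of 15 · RRBRRRBBRBRB · max L -971/512 · min R -485/256 = -1941/1024
13 of 15 · RRBRRRBBRBRBR · max L -971/512 · min R -1941/1024 = -3883/2048
14 of 15 · RRBRRRBBRBRBRB · max L -3883/2048 · min R -1941/1024 = -7765/4096
15 of 15 · RRBRRRBBRBRBRBB · max L -7765/4096 · min R -1941/1024 = -15529/8192

-15529/8192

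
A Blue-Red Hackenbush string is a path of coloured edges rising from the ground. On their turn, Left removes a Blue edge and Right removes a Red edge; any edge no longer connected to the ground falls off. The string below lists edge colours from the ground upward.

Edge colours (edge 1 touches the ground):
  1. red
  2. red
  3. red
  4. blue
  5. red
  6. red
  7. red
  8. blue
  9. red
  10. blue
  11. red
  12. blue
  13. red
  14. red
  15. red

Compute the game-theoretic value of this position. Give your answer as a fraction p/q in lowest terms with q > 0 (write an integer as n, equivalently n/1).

-11951/4096

1 of 15 · r · max L −∞ · min R 0 so -1
2 of 15 · rr · max L −∞ · min R -1 so -2
3 of 15 · rrr · max L −∞ · min R -2 so -3
4 of 15 · rrrb · max L -3 · min R -2 so -5/2
5 of 15 · rrrbr · max L -3 · min R -5/2 so -11/4
6 of 15 · rrrbrr · max L -3 · min R -11/4 so -23/8
7 of 15 · rrrbrrr · max L -3 · min R -23/8 so -47/16
8 of 15 · rrrbrrrb · max L -47/16 · min R -23/8 so -93/32
9 of 15 · rrrbrrrbr · max L -47/16 · min R -93/32 so -187/64
10 of 15 · rrrbrrrbrb · max L -187/64 · min R -93/32 so -373/128
11 of 15 · rrrbrrrbrbr · max L -187/64 · min R -373/128 so -747/256
12 of 15 · rrrbrrrbrbrb · max L -747/256 · min R -373/128 so -1493/512
13 of 15 · rrrbrrrbrbrbr · max L -747/256 · min R -1493/512 so -2987/1024
14 of 15 · rrrbrrrbrbrbrr · max L -747/256 · min R -2987/1024 so -5975/2048
15 of 15 · rrrbrrrbrbrbrrr · max L -747/256 · min R -5975/2048 so -11951/4096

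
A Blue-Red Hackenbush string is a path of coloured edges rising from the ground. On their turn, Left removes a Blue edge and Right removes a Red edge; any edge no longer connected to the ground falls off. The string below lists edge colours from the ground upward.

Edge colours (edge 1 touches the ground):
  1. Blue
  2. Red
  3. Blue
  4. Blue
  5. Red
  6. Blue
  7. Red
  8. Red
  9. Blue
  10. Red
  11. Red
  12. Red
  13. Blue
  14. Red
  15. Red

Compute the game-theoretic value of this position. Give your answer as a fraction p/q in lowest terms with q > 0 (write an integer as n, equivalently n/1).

1 of 15 · B · max L 0 · min R +∞ → 1
2 of 15 · BR · max L 0 · min R 1 → 1/2
3 of 15 · BRB · max L 1/2 · min R 1 → 3/4
4 of 15 · BRBB · max L 3/4 · min R 1 → 7/8
5 of 15 · BRBBR · max L 3/4 · min R 7/8 → 13/16
6 of 15 · BRBBRB · max L 13/16 · min R 7/8 → 27/32
7 of 15 · BRBBRBR · max L 13/16 · min R 27/32 → 53/64
8 of 15 · BRBBRBRR · max L 13/16 · min R 53/64 → 105/128
9 of 15 · BRBBRBRRB · max L 105/128 · min R 53/64 → 211/256
10 of 15 · BRBBRBRRBR · max L 105/128 · min R 211/256 → 421/512
11 of 15 · BRBBRBRRBRR · max L 105/128 · min R 421/512 → 841/1024
12 of 15 · BRBBRBRRBRRR · max L 105/128 · min R 841/1024 → 1681/2048
13 of 15 · BRBBRBRRBRRRB · max L 1681/2048 · min R 841/1024 → 3363/4096
14 of 15 · BRBBRBRRBRRRBR · max L 1681/2048 · min R 3363/4096 → 6725/8192
15 of 15 · BRBBRBRRBRRRBRR · max L 1681/2048 · min R 6725/8192 → 13449/16384

13449/16384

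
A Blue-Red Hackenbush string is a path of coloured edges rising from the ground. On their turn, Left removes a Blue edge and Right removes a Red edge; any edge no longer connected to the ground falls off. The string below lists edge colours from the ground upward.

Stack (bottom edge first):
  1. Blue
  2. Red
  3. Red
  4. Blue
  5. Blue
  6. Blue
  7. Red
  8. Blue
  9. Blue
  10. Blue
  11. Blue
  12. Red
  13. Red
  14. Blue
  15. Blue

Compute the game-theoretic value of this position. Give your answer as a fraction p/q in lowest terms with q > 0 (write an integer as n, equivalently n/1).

7655/16384

val_1 [B]  L=[0]  R=[—]  → 1
val_2 [BR]  L=[0]  R=[1]  → 1/2
val_3 [BRR]  L=[0]  R=[1/2; 1]  → 1/4
val_4 [BRRB]  L=[0; 1/4]  R=[1/2; 1]  → 3/8
val_5 [BRRBB]  L=[0; 1/4; 3/8]  R=[1/2; 1]  → 7/16
val_6 [BRRBBB]  L=[0; 1/4; 3/8; 7/16]  R=[1/2; 1]  → 15/32
val_7 [BRRBBBR]  L=[0; 1/4; 3/8; 7/16]  R=[15/32; 1/2; 1]  → 29/64
val_8 [BRRBBBRB]  L=[0; 1/4; 3/8; 7/16; 29/64]  R=[15/32; 1/2; 1]  → 59/128
val_9 [BRRBBBRBB]  L=[0; 1/4; 3/8; 7/16; 29/64; 59/128]  R=[15/32; 1/2; 1]  → 119/256
val_10 [BRRBBBRBBB]  L=[0; 1/4; 3/8; 7/16; 29/64; 59/128; 119/256]  R=[15/32; 1/2; 1]  → 239/512
val_11 [BRRBBBRBBBB]  L=[0; 1/4; 3/8; 7/16; 29/64; 59/128; 119/256; 239/512]  R=[15/32; 1/2; 1]  → 479/1024
val_12 [BRRBBBRBBBBR]  L=[0; 1/4; 3/8; 7/16; 29/64; 59/128; 119/256; 239/512]  R=[479/1024; 15/32; 1/2; 1]  → 957/2048
val_13 [BRRBBBRBBBBRR]  L=[0; 1/4; 3/8; 7/16; 29/64; 59/128; 119/256; 239/512]  R=[957/2048; 479/1024; 15/32; 1/2; 1]  → 1913/4096
val_14 [BRRBBBRBBBBRRB]  L=[0; 1/4; 3/8; 7/16; 29/64; 59/128; 119/256; 239/512; 1913/4096]  R=[957/2048; 479/1024; 15/32; 1/2; 1]  → 3827/8192
val_15 [BRRBBBRBBBBRRBB]  L=[0; 1/4; 3/8; 7/16; 29/64; 59/128; 119/256; 239/512; 1913/4096; 3827/8192]  R=[957/2048; 479/1024; 15/32; 1/2; 1]  → 7655/16384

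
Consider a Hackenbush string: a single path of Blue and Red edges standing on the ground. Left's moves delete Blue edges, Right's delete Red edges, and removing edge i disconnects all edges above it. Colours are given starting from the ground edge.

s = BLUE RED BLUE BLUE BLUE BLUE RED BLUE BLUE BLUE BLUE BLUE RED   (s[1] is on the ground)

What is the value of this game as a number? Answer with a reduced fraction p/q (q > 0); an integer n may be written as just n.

val(B) = { 0 | ∅ } — 1
val(BR) = { 0 | 1 } — 1/2
val(BRB) = { 0 1/2 | 1 } — 3/4
val(BRBB) = { 0 1/2 3/4 | 1 } — 7/8
val(BRBBB) = { 0 1/2 3/4 7/8 | 1 } — 15/16
val(BRBBBB) = { 0 1/2 3/4 7/8 15/16 | 1 } — 31/32
val(BRBBBBR) = { 0 1/2 3/4 7/8 15/16 | 31/32 1 } — 61/64
val(BRBBBBRB) = { 0 1/2 3/4 7/8 15/16 61/64 | 31/32 1 } — 123/128
val(BRBBBBRBB) = { 0 1/2 3/4 7/8 15/16 61/64 123/128 | 31/32 1 } — 247/256
val(BRBBBBRBBB) = { 0 1/2 3/4 7/8 15/16 61/64 123/128 247/256 | 31/32 1 } — 495/512
val(BRBBBBRBBBB) = { 0 1/2 3/4 7/8 15/16 61/64 123/128 247/256 495/512 | 31/32 1 } — 991/1024
val(BRBBBBRBBBBB) = { 0 1/2 3/4 7/8 15/16 61/64 123/128 247/256 495/512 991/1024 | 31/32 1 } — 1983/2048
val(BRBBBBRBBBBBR) = { 0 1/2 3/4 7/8 15/16 61/64 123/128 247/256 495/512 991/1024 | 1983/2048 31/32 1 } — 3965/4096

3965/4096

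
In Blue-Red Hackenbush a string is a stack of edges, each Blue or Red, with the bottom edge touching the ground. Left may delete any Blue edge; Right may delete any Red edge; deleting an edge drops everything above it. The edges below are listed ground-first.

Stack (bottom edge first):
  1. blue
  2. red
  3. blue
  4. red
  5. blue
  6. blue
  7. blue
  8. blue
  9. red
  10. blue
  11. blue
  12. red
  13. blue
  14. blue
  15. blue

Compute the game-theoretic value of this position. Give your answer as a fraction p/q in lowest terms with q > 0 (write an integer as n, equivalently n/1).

Build g(s[:k]) for k = 1..15, string s = blue red blue red blue blue blue blue red blue blue red blue blue blue.
step 1: add blue to get b; options L={ 0 } R={ (no moves) } => 1
step 2: add red to get br; options L={ 0 } R={ 1 } => 1/2
step 3: add blue to get brb; options L={ 0; 1/2 } R={ 1 } => 3/4
step 4: add red to get brbr; options L={ 0; 1/2 } R={ 3/4; 1 } => 5/8
step 5: add blue to get brbrb; options L={ 0; 1/2; 5/8 } R={ 3/4; 1 } => 11/16
step 6: add blue to get brbrbb; options L={ 0; 1/2; 5/8; 11/16 } R={ 3/4; 1 } => 23/32
step 7: add blue to get brbrbbb; options L={ 0; 1/2; 5/8; 11/16; 23/32 } R={ 3/4; 1 } => 47/64
step 8: add blue to get brbrbbbb; options L={ 0; 1/2; 5/8; 11/16; 23/32; 47/64 } R={ 3/4; 1 } => 95/128
step 9: add red to get brbrbbbbr; options L={ 0; 1/2; 5/8; 11/16; 23/32; 47/64 } R={ 95/128; 3/4; 1 } => 189/256
step 10: add blue to get brbrbbbbrb; options L={ 0; 1/2; 5/8; 11/16; 23/32; 47/64; 189/256 } R={ 95/128; 3/4; 1 } => 379/512
step 11: add blue to get brbrbbbbrbb; options L={ 0; 1/2; 5/8; 11/16; 23/32; 47/64; 189/256; 379/512 } R={ 95/128; 3/4; 1 } => 759/1024
step 12: add red to get brbrbbbbrbbr; options L={ 0; 1/2; 5/8; 11/16; 23/32; 47/64; 189/256; 379/512 } R={ 759/1024; 95/128; 3/4; 1 } => 1517/2048
step 13: add blue to get brbrbbbbrbbrb; options L={ 0; 1/2; 5/8; 11/16; 23/32; 47/64; 189/256; 379/512; 1517/2048 } R={ 759/1024; 95/128; 3/4; 1 } => 3035/4096
step 14: add blue to get brbrbbbbrbbrbb; options L={ 0; 1/2; 5/8; 11/16; 23/32; 47/64; 189/256; 379/512; 1517/2048; 3035/4096 } R={ 759/1024; 95/128; 3/4; 1 } => 6071/8192
step 15: add blue to get brbrbbbbrbbrbbb; options L={ 0; 1/2; 5/8; 11/16; 23/32; 47/64; 189/256; 379/512; 1517/2048; 3035/4096; 6071/8192 } R={ 759/1024; 95/128; 3/4; 1 } => 12143/16384

12143/16384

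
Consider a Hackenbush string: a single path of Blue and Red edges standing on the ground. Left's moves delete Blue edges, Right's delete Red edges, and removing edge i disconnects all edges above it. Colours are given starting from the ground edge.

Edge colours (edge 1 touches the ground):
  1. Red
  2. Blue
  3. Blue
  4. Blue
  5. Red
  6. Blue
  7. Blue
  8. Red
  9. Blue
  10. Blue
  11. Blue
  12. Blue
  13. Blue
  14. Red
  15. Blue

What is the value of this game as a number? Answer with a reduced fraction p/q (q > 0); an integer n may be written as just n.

-2309/16384

1 of 15 · R · max L −∞ · min R 0 → -1
2 of 15 · RB · max L -1 · min R 0 → -1/2
3 of 15 · RBB · max L -1/2 · min R 0 → -1/4
4 of 15 · RBBB · max L -1/4 · min R 0 → -1/8
5 of 15 · RBBBR · max L -1/4 · min R -1/8 → -3/16
6 of 15 · RBBBRB · max L -3/16 · min R -1/8 → -5/32
7 of 15 · RBBBRBB · max L -5/32 · min R -1/8 → -9/64
8 of 15 · RBBBRBBR · max L -5/32 · min R -9/64 → -19/128
9 of 15 · RBBBRBBRB · max L -19/128 · min R -9/64 → -37/256
10 of 15 · RBBBRBBRBB · max L -37/256 · min R -9/64 → -73/512
11 of 15 · RBBBRBBRBBB · max L -73/512 · min R -9/64 → -145/1024
12 of 15 · RBBBRBBRBBBB · max L -145/1024 · min R -9/64 → -289/2048
13 of 15 · RBBBRBBRBBBBB · max L -289/2048 · min R -9/64 → -577/4096
14 of 15 · RBBBRBBRBBBBBR · max L -289/2048 · min R -577/4096 → -1155/8192
15 of 15 · RBBBRBBRBBBBBRB · max L -1155/8192 · min R -577/4096 → -2309/16384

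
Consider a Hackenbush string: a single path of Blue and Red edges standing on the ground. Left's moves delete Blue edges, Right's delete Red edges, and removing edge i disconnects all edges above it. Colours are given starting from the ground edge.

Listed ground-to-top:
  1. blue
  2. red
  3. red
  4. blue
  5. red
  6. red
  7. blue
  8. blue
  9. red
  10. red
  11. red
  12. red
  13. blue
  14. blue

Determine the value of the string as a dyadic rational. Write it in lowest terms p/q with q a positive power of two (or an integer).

Prefix values for blue red red blue red red blue blue red red red red blue blue via {L|R} + simplicity:
step 1: add blue to get b; options L={ 0 } R={ · } = 1
step 2: add red to get br; options L={ 0 } R={ 1 } = 1/2
step 3: add red to get brr; options L={ 0 } R={ 1/2 1 } = 1/4
step 4: add blue to get brrb; options L={ 0 1/4 } R={ 1/2 1 } = 3/8
step 5: add red to get brrbr; options L={ 0 1/4 } R={ 3/8 1/2 1 } = 5/16
step 6: add red to get brrbrr; options L={ 0 1/4 } R={ 5/16 3/8 1/2 1 } = 9/32
step 7: add blue to get brrbrrb; options L={ 0 1/4 9/32 } R={ 5/16 3/8 1/2 1 } = 19/64
step 8: add blue to get brrbrrbb; options L={ 0 1/4 9/32 19/64 } R={ 5/16 3/8 1/2 1 } = 39/128
step 9: add red to get brrbrrbbr; options L={ 0 1/4 9/32 19/64 } R={ 39/128 5/16 3/8 1/2 1 } = 77/256
step 10: add red to get brrbrrbbrr; options L={ 0 1/4 9/32 19/64 } R={ 77/256 39/128 5/16 3/8 1/2 1 } = 153/512
step 11: add red to get brrbrrbbrrr; options L={ 0 1/4 9/32 19/64 } R={ 153/512 77/256 39/128 5/16 3/8 1/2 1 } = 305/1024
step 12: add red to get brrbrrbbrrrr; options L={ 0 1/4 9/32 19/64 } R={ 305/1024 153/512 77/256 39/128 5/16 3/8 1/2 1 } = 609/2048
step 13: add blue to get brrbrrbbrrrrb; options L={ 0 1/4 9/32 19/64 609/2048 } R={ 305/1024 153/512 77/256 39/128 5/16 3/8 1/2 1 } = 1219/4096
step 14: add blue to get brrbrrbbrrrrbb; options L={ 0 1/4 9/32 19/64 609/2048 1219/4096 } R={ 305/1024 153/512 77/256 39/128 5/16 3/8 1/2 1 } = 2439/8192

2439/8192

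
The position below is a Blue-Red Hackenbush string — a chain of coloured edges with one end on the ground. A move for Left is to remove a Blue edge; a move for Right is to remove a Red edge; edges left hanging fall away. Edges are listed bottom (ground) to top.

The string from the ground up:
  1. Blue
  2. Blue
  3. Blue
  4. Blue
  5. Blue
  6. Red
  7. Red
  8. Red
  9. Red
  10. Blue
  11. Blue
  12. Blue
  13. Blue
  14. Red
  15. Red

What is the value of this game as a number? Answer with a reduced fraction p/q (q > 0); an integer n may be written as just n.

Prefix values for Blue Blue Blue Blue Blue Red Red Red Red Blue Blue Blue Blue Red Red via {L|R} + simplicity:
value(B) = { 0 | ∅ } -> 1
value(BB) = { 0 1 | ∅ } -> 2
value(BBB) = { 0 1 2 | ∅ } -> 3
value(BBBB) = { 0 1 2 3 | ∅ } -> 4
value(BBBBB) = { 0 1 2 3 4 | ∅ } -> 5
value(BBBBBR) = { 0 1 2 3 4 | 5 } -> 9/2
value(BBBBBRR) = { 0 1 2 3 4 | 9/2 5 } -> 17/4
value(BBBBBRRR) = { 0 1 2 3 4 | 17/4 9/2 5 } -> 33/8
value(BBBBBRRRR) = { 0 1 2 3 4 | 33/8 17/4 9/2 5 } -> 65/16
value(BBBBBRRRRB) = { 0 1 2 3 4 65/16 | 33/8 17/4 9/2 5 } -> 131/32
value(BBBBBRRRRBB) = { 0 1 2 3 4 65/16 131/32 | 33/8 17/4 9/2 5 } -> 263/64
value(BBBBBRRRRBBB) = { 0 1 2 3 4 65/16 131/32 263/64 | 33/8 17/4 9/2 5 } -> 527/128
value(BBBBBRRRRBBBB) = { 0 1 2 3 4 65/16 131/32 263/64 527/128 | 33/8 17/4 9/2 5 } -> 1055/256
value(BBBBBRRRRBBBBR) = { 0 1 2 3 4 65/16 131/32 263/64 527/128 | 1055/256 33/8 17/4 9/2 5 } -> 2109/512
value(BBBBBRRRRBBBBRR) = { 0 1 2 3 4 65/16 131/32 263/64 527/128 | 2109/512 1055/256 33/8 17/4 9/2 5 } -> 4217/1024

4217/1024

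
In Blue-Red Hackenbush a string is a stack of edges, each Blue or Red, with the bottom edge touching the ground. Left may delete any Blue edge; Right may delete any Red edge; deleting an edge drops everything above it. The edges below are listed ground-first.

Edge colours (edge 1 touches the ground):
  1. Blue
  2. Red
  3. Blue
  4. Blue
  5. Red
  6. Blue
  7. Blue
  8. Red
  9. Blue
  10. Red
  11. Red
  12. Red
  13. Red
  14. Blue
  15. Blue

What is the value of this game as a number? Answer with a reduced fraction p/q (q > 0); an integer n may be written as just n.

13959/16384

1 of 15 · B · max L 0 · min R +∞ ⇒ 1
2 of 15 · BR · max L 0 · min R 1 ⇒ 1/2
3 of 15 · BRB · max L 1/2 · min R 1 ⇒ 3/4
4 of 15 · BRBB · max L 3/4 · min R 1 ⇒ 7/8
5 of 15 · BRBBR · max L 3/4 · min R 7/8 ⇒ 13/16
6 of 15 · BRBBRB · max L 13/16 · min R 7/8 ⇒ 27/32
7 of 15 · BRBBRBB · max L 27/32 · min R 7/8 ⇒ 55/64
8 of 15 · BRBBRBBR · max L 27/32 · min R 55/64 ⇒ 109/128
9 of 15 · BRBBRBBRB · max L 109/128 · min R 55/64 ⇒ 219/256
10 of 15 · BRBBRBBRBR · max L 109/128 · min R 219/256 ⇒ 437/512
11 of 15 · BRBBRBBRBRR · max L 109/128 · min R 437/512 ⇒ 873/1024
12 of 15 · BRBBRBBRBRRR · max L 109/128 · min R 873/1024 ⇒ 1745/2048
13 of 15 · BRBBRBBRBRRRR · max L 109/128 · min R 1745/2048 ⇒ 3489/4096
14 of 15 · BRBBRBBRBRRRRB · max L 3489/4096 · min R 1745/2048 ⇒ 6979/8192
15 of 15 · BRBBRBBRBRRRRBB · max L 6979/8192 · min R 1745/2048 ⇒ 13959/16384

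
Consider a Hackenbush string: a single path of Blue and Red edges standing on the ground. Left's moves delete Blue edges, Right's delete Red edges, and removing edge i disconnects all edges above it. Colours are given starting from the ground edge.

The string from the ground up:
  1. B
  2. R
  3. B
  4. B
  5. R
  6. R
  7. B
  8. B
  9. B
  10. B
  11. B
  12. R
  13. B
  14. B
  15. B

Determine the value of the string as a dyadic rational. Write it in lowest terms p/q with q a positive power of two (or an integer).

val(B) = { 0 | — } — 1
val(BR) = { 0 | 1 } — 1/2
val(BRB) = { 0, 1/2 | 1 } — 3/4
val(BRBB) = { 0, 1/2, 3/4 | 1 } — 7/8
val(BRBBR) = { 0, 1/2, 3/4 | 7/8, 1 } — 13/16
val(BRBBRR) = { 0, 1/2, 3/4 | 13/16, 7/8, 1 } — 25/32
val(BRBBRRB) = { 0, 1/2, 3/4, 25/32 | 13/16, 7/8, 1 } — 51/64
val(BRBBRRBB) = { 0, 1/2, 3/4, 25/32, 51/64 | 13/16, 7/8, 1 } — 103/128
val(BRBBRRBBB) = { 0, 1/2, 3/4, 25/32, 51/64, 103/128 | 13/16, 7/8, 1 } — 207/256
val(BRBBRRBBBB) = { 0, 1/2, 3/4, 25/32, 51/64, 103/128, 207/256 | 13/16, 7/8, 1 } — 415/512
val(BRBBRRBBBBB) = { 0, 1/2, 3/4, 25/32, 51/64, 103/128, 207/256, 415/512 | 13/16, 7/8, 1 } — 831/1024
val(BRBBRRBBBBBR) = { 0, 1/2, 3/4, 25/32, 51/64, 103/128, 207/256, 415/512 | 831/1024, 13/16, 7/8, 1 } — 1661/2048
val(BRBBRRBBBBBRB) = { 0, 1/2, 3/4, 25/32, 51/64, 103/128, 207/256, 415/512, 1661/2048 | 831/1024, 13/16, 7/8, 1 } — 3323/4096
val(BRBBRRBBBBBRBB) = { 0, 1/2, 3/4, 25/32, 51/64, 103/128, 207/256, 415/512, 1661/2048, 3323/4096 | 831/1024, 13/16, 7/8, 1 } — 6647/8192
val(BRBBRRBBBBBRBBB) = { 0, 1/2, 3/4, 25/32, 51/64, 103/128, 207/256, 415/512, 1661/2048, 3323/4096, 6647/8192 | 831/1024, 13/16, 7/8, 1 } — 13295/16384

13295/16384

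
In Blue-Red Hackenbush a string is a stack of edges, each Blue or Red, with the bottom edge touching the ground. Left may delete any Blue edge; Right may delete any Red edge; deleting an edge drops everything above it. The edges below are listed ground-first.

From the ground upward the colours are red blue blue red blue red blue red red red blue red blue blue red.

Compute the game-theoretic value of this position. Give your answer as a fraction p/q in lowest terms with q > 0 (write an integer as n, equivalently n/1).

-5587/16384

Recurse on prefixes of the 15-edge string red blue blue red blue red blue red red red blue red blue blue red:
step 1: add red to get r; options L={ — } R={ 0 } gives -1
step 2: add blue to get rb; options L={ -1 } R={ 0 } gives -1/2
step 3: add blue to get rbb; options L={ -1; -1/2 } R={ 0 } gives -1/4
step 4: add red to get rbbr; options L={ -1; -1/2 } R={ -1/4; 0 } gives -3/8
step 5: add blue to get rbbrb; options L={ -1; -1/2; -3/8 } R={ -1/4; 0 } gives -5/16
step 6: add red to get rbbrbr; options L={ -1; -1/2; -3/8 } R={ -5/16; -1/4; 0 } gives -11/32
step 7: add blue to get rbbrbrb; options L={ -1; -1/2; -3/8; -11/32 } R={ -5/16; -1/4; 0 } gives -21/64
step 8: add red to get rbbrbrbr; options L={ -1; -1/2; -3/8; -11/32 } R={ -21/64; -5/16; -1/4; 0 } gives -43/128
step 9: add red to get rbbrbrbrr; options L={ -1; -1/2; -3/8; -11/32 } R={ -43/128; -21/64; -5/16; -1/4; 0 } gives -87/256
step 10: add red to get rbbrbrbrrr; options L={ -1; -1/2; -3/8; -11/32 } R={ -87/256; -43/128; -21/64; -5/16; -1/4; 0 } gives -175/512
step 11: add blue to get rbbrbrbrrrb; options L={ -1; -1/2; -3/8; -11/32; -175/512 } R={ -87/256; -43/128; -21/64; -5/16; -1/4; 0 } gives -349/1024
step 12: add red to get rbbrbrbrrrbr; options L={ -1; -1/2; -3/8; -11/32; -175/512 } R={ -349/1024; -87/256; -43/128; -21/64; -5/16; -1/4; 0 } gives -699/2048
step 13: add blue to get rbbrbrbrrrbrb; options L={ -1; -1/2; -3/8; -11/32; -175/512; -699/2048 } R={ -349/1024; -87/256; -43/128; -21/64; -5/16; -1/4; 0 } gives -1397/4096
step 14: add blue to get rbbrbrbrrrbrbb; options L={ -1; -1/2; -3/8; -11/32; -175/512; -699/2048; -1397/4096 } R={ -349/1024; -87/256; -43/128; -21/64; -5/16; -1/4; 0 } gives -2793/8192
step 15: add red to get rbbrbrbrrrbrbbr; options L={ -1; -1/2; -3/8; -11/32; -175/512; -699/2048; -1397/4096 } R={ -2793/8192; -349/1024; -87/256; -43/128; -21/64; -5/16; -1/4; 0 } gives -5587/16384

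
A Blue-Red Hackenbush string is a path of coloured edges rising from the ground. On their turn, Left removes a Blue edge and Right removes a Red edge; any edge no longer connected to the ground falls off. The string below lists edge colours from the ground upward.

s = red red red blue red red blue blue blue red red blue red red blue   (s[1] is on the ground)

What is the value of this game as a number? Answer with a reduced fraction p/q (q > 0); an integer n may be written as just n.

Build val(s[:k]) for k = 1..15, string s = red red red blue red red blue blue blue red red blue red red blue.
edge 1 of 15 (red): { — | 0 } -> -1
edge 2 of 15 (red): { — | -1 0 } -> -2
edge 3 of 15 (red): { — | -2 -1 0 } -> -3
edge 4 of 15 (blue): { -3 | -2 -1 0 } -> -5/2
edge 5 of 15 (red): { -3 | -5/2 -2 -1 0 } -> -11/4
edge 6 of 15 (red): { -3 | -11/4 -5/2 -2 -1 0 } -> -23/8
edge 7 of 15 (blue): { -3 -23/8 | -11/4 -5/2 -2 -1 0 } -> -45/16
edge 8 of 15 (blue): { -3 -23/8 -45/16 | -11/4 -5/2 -2 -1 0 } -> -89/32
edge 9 of 15 (blue): { -3 -23/8 -45/16 -89/32 | -11/4 -5/2 -2 -1 0 } -> -177/64
edge 10 of 15 (red): { -3 -23/8 -45/16 -89/32 | -177/64 -11/4 -5/2 -2 -1 0 } -> -355/128
edge 11 of 15 (red): { -3 -23/8 -45/16 -89/32 | -355/128 -177/64 -11/4 -5/2 -2 -1 0 } -> -711/256
edge 12 of 15 (blue): { -3 -23/8 -45/16 -89/32 -711/256 | -355/128 -177/64 -11/4 -5/2 -2 -1 0 } -> -1421/512
edge 13 of 15 (red): { -3 -23/8 -45/16 -89/32 -711/256 | -1421/512 -355/128 -177/64 -11/4 -5/2 -2 -1 0 } -> -2843/1024
edge 14 of 15 (red): { -3 -23/8 -45/16 -89/32 -711/256 | -2843/1024 -1421/512 -355/128 -177/64 -11/4 -5/2 -2 -1 0 } -> -5687/2048
edge 15 of 15 (blue): { -3 -23/8 -45/16 -89/32 -711/256 -5687/2048 | -2843/1024 -1421/512 -355/128 -177/64 -11/4 -5/2 -2 -1 0 } -> -11373/4096

-11373/4096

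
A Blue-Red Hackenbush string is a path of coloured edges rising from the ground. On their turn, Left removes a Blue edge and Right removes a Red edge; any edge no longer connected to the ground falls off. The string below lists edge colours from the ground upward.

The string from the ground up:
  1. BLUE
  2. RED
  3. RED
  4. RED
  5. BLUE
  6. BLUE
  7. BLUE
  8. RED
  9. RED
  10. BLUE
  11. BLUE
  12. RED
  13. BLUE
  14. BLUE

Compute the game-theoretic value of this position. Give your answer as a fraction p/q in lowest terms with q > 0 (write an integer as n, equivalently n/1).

G(B) = { 0 |  } gives 1
G(BR) = { 0 | 1 } gives 1/2
G(BRR) = { 0 | 1/2, 1 } gives 1/4
G(BRRR) = { 0 | 1/4, 1/2, 1 } gives 1/8
G(BRRRB) = { 0, 1/8 | 1/4, 1/2, 1 } gives 3/16
G(BRRRBB) = { 0, 1/8, 3/16 | 1/4, 1/2, 1 } gives 7/32
G(BRRRBBB) = { 0, 1/8, 3/16, 7/32 | 1/4, 1/2, 1 } gives 15/64
G(BRRRBBBR) = { 0, 1/8, 3/16, 7/32 | 15/64, 1/4, 1/2, 1 } gives 29/128
G(BRRRBBBRR) = { 0, 1/8, 3/16, 7/32 | 29/128, 15/64, 1/4, 1/2, 1 } gives 57/256
G(BRRRBBBRRB) = { 0, 1/8, 3/16, 7/32, 57/256 | 29/128, 15/64, 1/4, 1/2, 1 } gives 115/512
G(BRRRBBBRRBB) = { 0, 1/8, 3/16, 7/32, 57/256, 115/512 | 29/128, 15/64, 1/4, 1/2, 1 } gives 231/1024
G(BRRRBBBRRBBR) = { 0, 1/8, 3/16, 7/32, 57/256, 115/512 | 231/1024, 29/128, 15/64, 1/4, 1/2, 1 } gives 461/2048
G(BRRRBBBRRBBRB) = { 0, 1/8, 3/16, 7/32, 57/256, 115/512, 461/2048 | 231/1024, 29/128, 15/64, 1/4, 1/2, 1 } gives 923/4096
G(BRRRBBBRRBBRBB) = { 0, 1/8, 3/16, 7/32, 57/256, 115/512, 461/2048, 923/4096 | 231/1024, 29/128, 15/64, 1/4, 1/2, 1 } gives 1847/8192

1847/8192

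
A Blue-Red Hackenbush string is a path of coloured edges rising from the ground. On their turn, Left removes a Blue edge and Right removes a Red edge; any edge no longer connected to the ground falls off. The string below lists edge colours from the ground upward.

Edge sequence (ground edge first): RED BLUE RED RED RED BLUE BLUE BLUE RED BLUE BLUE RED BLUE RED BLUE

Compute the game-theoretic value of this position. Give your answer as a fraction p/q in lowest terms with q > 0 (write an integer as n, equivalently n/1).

R: Left { (no moves) }, Right { 0 } => simplest -1
RB: Left { -1 }, Right { 0 } => simplest -1/2
RBR: Left { -1 }, Right { -1/2; 0 } => simplest -3/4
RBRR: Left { -1 }, Right { -3/4; -1/2; 0 } => simplest -7/8
RBRRR: Left { -1 }, Right { -7/8; -3/4; -1/2; 0 } => simplest -15/16
RBRRRB: Left { -1; -15/16 }, Right { -7/8; -3/4; -1/2; 0 } => simplest -29/32
RBRRRBB: Left { -1; -15/16; -29/32 }, Right { -7/8; -3/4; -1/2; 0 } => simplest -57/64
RBRRRBBB: Left { -1; -15/16; -29/32; -57/64 }, Right { -7/8; -3/4; -1/2; 0 } => simplest -113/128
RBRRRBBBR: Left { -1; -15/16; -29/32; -57/64 }, Right { -113/128; -7/8; -3/4; -1/2; 0 } => simplest -227/256
RBRRRBBBRB: Left { -1; -15/16; -29/32; -57/64; -227/256 }, Right { -113/128; -7/8; -3/4; -1/2; 0 } => simplest -453/512
RBRRRBBBRBB: Left { -1; -15/16; -29/32; -57/64; -227/256; -453/512 }, Right { -113/128; -7/8; -3/4; -1/2; 0 } => simplest -905/1024
RBRRRBBBRBBR: Left { -1; -15/16; -29/32; -57/64; -227/256; -453/512 }, Right { -905/1024; -113/128; -7/8; -3/4; -1/2; 0 } => simplest -1811/2048
RBRRRBBBRBBRB: Left { -1; -15/16; -29/32; -57/64; -227/256; -453/512; -1811/2048 }, Right { -905/1024; -113/128; -7/8; -3/4; -1/2; 0 } => simplest -3621/4096
RBRRRBBBRBBRBR: Left { -1; -15/16; -29/32; -57/64; -227/256; -453/512; -1811/2048 }, Right { -3621/4096; -905/1024; -113/128; -7/8; -3/4; -1/2; 0 } => simplest -7243/8192
RBRRRBBBRBBRBRB: Left { -1; -15/16; -29/32; -57/64; -227/256; -453/512; -1811/2048; -7243/8192 }, Right { -3621/4096; -905/1024; -113/128; -7/8; -3/4; -1/2; 0 } => simplest -14485/16384

-14485/16384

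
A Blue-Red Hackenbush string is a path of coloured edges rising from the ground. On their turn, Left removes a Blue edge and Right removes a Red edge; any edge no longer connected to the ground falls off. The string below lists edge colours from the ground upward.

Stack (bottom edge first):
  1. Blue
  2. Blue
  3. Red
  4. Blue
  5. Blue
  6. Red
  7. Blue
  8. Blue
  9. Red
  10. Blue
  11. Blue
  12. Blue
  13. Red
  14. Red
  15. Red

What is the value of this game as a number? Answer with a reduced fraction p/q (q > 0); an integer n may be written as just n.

15217/8192

B: Left { 0 }, Right { — } ⇒ simplest 1
BB: Left { 0 1 }, Right { — } ⇒ simplest 2
BBR: Left { 0 1 }, Right { 2 } ⇒ simplest 3/2
BBRB: Left { 0 1 3/2 }, Right { 2 } ⇒ simplest 7/4
BBRBB: Left { 0 1 3/2 7/4 }, Right { 2 } ⇒ simplest 15/8
BBRBBR: Left { 0 1 3/2 7/4 }, Right { 15/8 2 } ⇒ simplest 29/16
BBRBBRB: Left { 0 1 3/2 7/4 29/16 }, Right { 15/8 2 } ⇒ simplest 59/32
BBRBBRBB: Left { 0 1 3/2 7/4 29/16 59/32 }, Right { 15/8 2 } ⇒ simplest 119/64
BBRBBRBBR: Left { 0 1 3/2 7/4 29/16 59/32 }, Right { 119/64 15/8 2 } ⇒ simplest 237/128
BBRBBRBBRB: Left { 0 1 3/2 7/4 29/16 59/32 237/128 }, Right { 119/64 15/8 2 } ⇒ simplest 475/256
BBRBBRBBRBB: Left { 0 1 3/2 7/4 29/16 59/32 237/128 475/256 }, Right { 119/64 15/8 2 } ⇒ simplest 951/512
BBRBBRBBRBBB: Left { 0 1 3/2 7/4 29/16 59/32 237/128 475/256 951/512 }, Right { 119/64 15/8 2 } ⇒ simplest 1903/1024
BBRBBRBBRBBBR: Left { 0 1 3/2 7/4 29/16 59/32 237/128 475/256 951/512 }, Right { 1903/1024 119/64 15/8 2 } ⇒ simplest 3805/2048
BBRBBRBBRBBBRR: Left { 0 1 3/2 7/4 29/16 59/32 237/128 475/256 951/512 }, Right { 3805/2048 1903/1024 119/64 15/8 2 } ⇒ simplest 7609/4096
BBRBBRBBRBBBRRR: Left { 0 1 3/2 7/4 29/16 59/32 237/128 475/256 951/512 }, Right { 7609/4096 3805/2048 1903/1024 119/64 15/8 2 } ⇒ simplest 15217/8192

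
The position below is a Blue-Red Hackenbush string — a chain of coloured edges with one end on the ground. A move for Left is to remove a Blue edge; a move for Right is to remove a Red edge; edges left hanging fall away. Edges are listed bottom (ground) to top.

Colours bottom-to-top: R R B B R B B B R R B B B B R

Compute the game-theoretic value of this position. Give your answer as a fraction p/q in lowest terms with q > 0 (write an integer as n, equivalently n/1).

-10435/8192

1 of 15 · R · max L −∞ · min R 0 = -1
2 of 15 · RR · max L −∞ · min R -1 = -2
3 of 15 · RRB · max L -2 · min R -1 = -3/2
4 of 15 · RRBB · max L -3/2 · min R -1 = -5/4
5 of 15 · RRBBR · max L -3/2 · min R -5/4 = -11/8
6 of 15 · RRBBRB · max L -11/8 · min R -5/4 = -21/16
7 of 15 · RRBBRBB · max L -21/16 · min R -5/4 = -41/32
8 of 15 · RRBBRBBB · max L -41/32 · min R -5/4 = -81/64
9 of 15 · RRBBRBBBR · max L -41/32 · min R -81/64 = -163/128
10 of 15 · RRBBRBBBRR · max L -41/32 · min R -163/128 = -327/256
11 of 15 · RRBBRBBBRRB · max L -327/256 · min R -163/128 = -653/512
12 of 15 · RRBBRBBBRRBB · max L -653/512 · min R -163/128 = -1305/1024
13 of 15 · RRBBRBBBRRBBB · max L -1305/1024 · min R -163/128 = -2609/2048
14 of 15 · RRBBRBBBRRBBBB · max L -2609/2048 · min R -163/128 = -5217/4096
15 of 15 · RRBBRBBBRRBBBBR · max L -2609/2048 · min R -5217/4096 = -10435/8192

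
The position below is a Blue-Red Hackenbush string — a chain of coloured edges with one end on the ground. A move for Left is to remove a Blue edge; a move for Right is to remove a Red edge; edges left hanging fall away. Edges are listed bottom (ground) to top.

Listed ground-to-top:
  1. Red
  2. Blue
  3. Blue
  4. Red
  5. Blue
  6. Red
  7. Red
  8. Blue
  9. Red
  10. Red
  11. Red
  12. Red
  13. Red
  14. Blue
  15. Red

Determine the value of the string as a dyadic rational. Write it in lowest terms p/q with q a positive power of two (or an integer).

-5883/16384

R: Left { — }, Right { 0 } ⇒ simplest -1
RB: Left { -1 }, Right { 0 } ⇒ simplest -1/2
RBB: Left { -1,-1/2 }, Right { 0 } ⇒ simplest -1/4
RBBR: Left { -1,-1/2 }, Right { -1/4,0 } ⇒ simplest -3/8
RBBRB: Left { -1,-1/2,-3/8 }, Right { -1/4,0 } ⇒ simplest -5/16
RBBRBR: Left { -1,-1/2,-3/8 }, Right { -5/16,-1/4,0 } ⇒ simplest -11/32
RBBRBRR: Left { -1,-1/2,-3/8 }, Right { -11/32,-5/16,-1/4,0 } ⇒ simplest -23/64
RBBRBRRB: Left { -1,-1/2,-3/8,-23/64 }, Right { -11/32,-5/16,-1/4,0 } ⇒ simplest -45/128
RBBRBRRBR: Left { -1,-1/2,-3/8,-23/64 }, Right { -45/128,-11/32,-5/16,-1/4,0 } ⇒ simplest -91/256
RBBRBRRBRR: Left { -1,-1/2,-3/8,-23/64 }, Right { -91/256,-45/128,-11/32,-5/16,-1/4,0 } ⇒ simplest -183/512
RBBRBRRBRRR: Left { -1,-1/2,-3/8,-23/64 }, Right { -183/512,-91/256,-45/128,-11/32,-5/16,-1/4,0 } ⇒ simplest -367/1024
RBBRBRRBRRRR: Left { -1,-1/2,-3/8,-23/64 }, Right { -367/1024,-183/512,-91/256,-45/128,-11/32,-5/16,-1/4,0 } ⇒ simplest -735/2048
RBBRBRRBRRRRR: Left { -1,-1/2,-3/8,-23/64 }, Right { -735/2048,-367/1024,-183/512,-91/256,-45/128,-11/32,-5/16,-1/4,0 } ⇒ simplest -1471/4096
RBBRBRRBRRRRRB: Left { -1,-1/2,-3/8,-23/64,-1471/4096 }, Right { -735/2048,-367/1024,-183/512,-91/256,-45/128,-11/32,-5/16,-1/4,0 } ⇒ simplest -2941/8192
RBBRBRRBRRRRRBR: Left { -1,-1/2,-3/8,-23/64,-1471/4096 }, Right { -2941/8192,-735/2048,-367/1024,-183/512,-91/256,-45/128,-11/32,-5/16,-1/4,0 } ⇒ simplest -5883/16384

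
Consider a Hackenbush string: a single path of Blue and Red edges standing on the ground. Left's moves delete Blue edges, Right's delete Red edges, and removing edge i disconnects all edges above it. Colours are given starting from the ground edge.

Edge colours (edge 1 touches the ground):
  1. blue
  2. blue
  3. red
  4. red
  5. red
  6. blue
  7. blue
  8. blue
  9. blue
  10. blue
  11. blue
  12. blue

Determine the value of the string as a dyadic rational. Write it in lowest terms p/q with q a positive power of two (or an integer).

1 of 12 · b · max L 0 · min R +∞ => 1
2 of 12 · bb · max L 1 · min R +∞ => 2
3 of 12 · bbr · max L 1 · min R 2 => 3/2
4 of 12 · bbrr · max L 1 · min R 3/2 => 5/4
5 of 12 · bbrrr · max L 1 · min R 5/4 => 9/8
6 of 12 · bbrrrb · max L 9/8 · min R 5/4 => 19/16
7 of 12 · bbrrrbb · max L 19/16 · min R 5/4 => 39/32
8 of 12 · bbrrrbbb · max L 39/32 · min R 5/4 => 79/64
9 of 12 · bbrrrbbbb · max L 79/64 · min R 5/4 => 159/128
10 of 12 · bbrrrbbbbb · max L 159/128 · min R 5/4 => 319/256
11 of 12 · bbrrrbbbbbb · max L 319/256 · min R 5/4 => 639/512
12 of 12 · bbrrrbbbbbbb · max L 639/512 · min R 5/4 => 1279/1024

1279/1024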